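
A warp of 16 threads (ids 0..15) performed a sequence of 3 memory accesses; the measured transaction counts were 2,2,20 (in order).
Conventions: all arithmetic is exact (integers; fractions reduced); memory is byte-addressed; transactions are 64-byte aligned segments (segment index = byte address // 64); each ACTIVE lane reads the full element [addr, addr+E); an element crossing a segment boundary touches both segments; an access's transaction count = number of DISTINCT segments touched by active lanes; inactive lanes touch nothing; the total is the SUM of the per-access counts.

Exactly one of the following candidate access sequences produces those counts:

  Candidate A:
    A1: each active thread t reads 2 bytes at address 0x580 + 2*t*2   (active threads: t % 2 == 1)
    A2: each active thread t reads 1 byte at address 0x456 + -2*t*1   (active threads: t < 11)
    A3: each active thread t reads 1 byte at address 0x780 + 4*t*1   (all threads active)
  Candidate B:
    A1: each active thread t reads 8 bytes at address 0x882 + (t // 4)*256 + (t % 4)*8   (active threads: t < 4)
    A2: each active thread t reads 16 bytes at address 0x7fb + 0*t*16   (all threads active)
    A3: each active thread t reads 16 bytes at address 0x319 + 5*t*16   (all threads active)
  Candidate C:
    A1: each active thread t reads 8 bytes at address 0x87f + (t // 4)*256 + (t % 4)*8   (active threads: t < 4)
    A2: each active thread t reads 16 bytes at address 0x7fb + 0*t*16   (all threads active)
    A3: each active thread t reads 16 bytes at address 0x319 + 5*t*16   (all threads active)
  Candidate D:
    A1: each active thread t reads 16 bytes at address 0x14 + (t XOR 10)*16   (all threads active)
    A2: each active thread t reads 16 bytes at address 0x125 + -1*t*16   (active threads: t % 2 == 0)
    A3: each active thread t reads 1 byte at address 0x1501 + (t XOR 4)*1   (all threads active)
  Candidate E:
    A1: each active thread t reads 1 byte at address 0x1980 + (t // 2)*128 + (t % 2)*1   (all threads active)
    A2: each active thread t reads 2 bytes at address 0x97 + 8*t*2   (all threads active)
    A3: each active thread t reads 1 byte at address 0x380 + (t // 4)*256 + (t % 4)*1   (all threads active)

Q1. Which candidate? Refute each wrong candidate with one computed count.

A: A1 gives 1 transaction, not 2
B: A1 gives 1 transaction, not 2
D: A1 gives 5 transactions, not 2
E: A1 gives 8 transactions, not 2
C: all counts match (2,2,20)

Answer: C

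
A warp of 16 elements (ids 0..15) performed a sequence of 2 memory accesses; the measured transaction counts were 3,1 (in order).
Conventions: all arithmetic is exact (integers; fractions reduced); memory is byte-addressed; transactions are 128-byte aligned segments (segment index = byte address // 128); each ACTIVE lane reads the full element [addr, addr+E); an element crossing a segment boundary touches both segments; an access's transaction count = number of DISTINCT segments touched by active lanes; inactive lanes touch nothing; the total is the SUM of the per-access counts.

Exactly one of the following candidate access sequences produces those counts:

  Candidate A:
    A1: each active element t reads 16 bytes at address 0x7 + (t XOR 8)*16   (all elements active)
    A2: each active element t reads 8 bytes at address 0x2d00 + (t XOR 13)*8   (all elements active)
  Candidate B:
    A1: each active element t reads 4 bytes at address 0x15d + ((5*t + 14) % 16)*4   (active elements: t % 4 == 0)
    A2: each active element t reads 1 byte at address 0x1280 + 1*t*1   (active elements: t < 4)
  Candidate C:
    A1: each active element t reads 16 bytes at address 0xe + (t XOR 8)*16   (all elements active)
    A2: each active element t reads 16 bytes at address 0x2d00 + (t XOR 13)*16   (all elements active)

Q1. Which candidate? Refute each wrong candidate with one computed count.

B: A1 gives 2 transactions, not 3
C: A2 gives 2 transactions, not 1
A: all counts match (3,1)

Answer: A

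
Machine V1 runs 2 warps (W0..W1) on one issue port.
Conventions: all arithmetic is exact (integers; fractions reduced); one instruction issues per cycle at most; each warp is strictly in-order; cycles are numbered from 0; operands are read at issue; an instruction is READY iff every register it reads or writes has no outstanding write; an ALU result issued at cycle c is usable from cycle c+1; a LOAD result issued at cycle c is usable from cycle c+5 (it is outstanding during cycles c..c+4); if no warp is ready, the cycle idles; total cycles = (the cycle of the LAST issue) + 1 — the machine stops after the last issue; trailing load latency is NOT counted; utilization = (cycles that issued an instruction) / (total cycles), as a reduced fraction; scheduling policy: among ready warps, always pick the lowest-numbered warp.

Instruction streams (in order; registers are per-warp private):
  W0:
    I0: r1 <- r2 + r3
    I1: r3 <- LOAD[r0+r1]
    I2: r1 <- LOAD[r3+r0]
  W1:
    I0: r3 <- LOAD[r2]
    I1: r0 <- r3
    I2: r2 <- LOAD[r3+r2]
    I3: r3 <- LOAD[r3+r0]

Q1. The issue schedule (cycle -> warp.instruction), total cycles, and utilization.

cycle 0: W0.I0
cycle 1: W0.I1
cycle 2: W1.I0
cycle 3: idle
cycle 4: idle
cycle 5: idle
cycle 6: W0.I2
cycle 7: W1.I1
cycle 8: W1.I2
cycle 9: W1.I3

Answer: 10 cycles, utilization 7/10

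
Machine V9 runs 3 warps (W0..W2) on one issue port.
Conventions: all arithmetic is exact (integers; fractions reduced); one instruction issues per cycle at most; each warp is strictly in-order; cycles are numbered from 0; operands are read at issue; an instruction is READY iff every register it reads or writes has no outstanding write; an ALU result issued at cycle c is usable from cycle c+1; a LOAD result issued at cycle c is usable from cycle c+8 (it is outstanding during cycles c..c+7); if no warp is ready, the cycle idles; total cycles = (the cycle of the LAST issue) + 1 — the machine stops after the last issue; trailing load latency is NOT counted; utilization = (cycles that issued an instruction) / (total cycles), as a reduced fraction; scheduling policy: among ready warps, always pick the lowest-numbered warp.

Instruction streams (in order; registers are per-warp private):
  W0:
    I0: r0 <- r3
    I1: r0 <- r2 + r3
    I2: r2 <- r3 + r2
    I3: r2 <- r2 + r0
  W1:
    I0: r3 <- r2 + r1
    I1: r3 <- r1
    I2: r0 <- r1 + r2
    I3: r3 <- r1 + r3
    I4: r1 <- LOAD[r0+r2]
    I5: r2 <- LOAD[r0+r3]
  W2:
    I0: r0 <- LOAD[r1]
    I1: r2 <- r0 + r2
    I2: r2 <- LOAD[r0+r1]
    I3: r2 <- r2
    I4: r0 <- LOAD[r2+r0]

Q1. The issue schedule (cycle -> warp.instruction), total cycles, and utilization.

cycle 0: W0.I0
cycle 1: W0.I1
cycle 2: W0.I2
cycle 3: W0.I3
cycle 4: W1.I0
cycle 5: W1.I1
cycle 6: W1.I2
cycle 7: W1.I3
cycle 8: W1.I4
cycle 9: W1.I5
cycle 10: W2.I0
cycle 11: idle
cycle 12: idle
cycle 13: idle
cycle 14: idle
cycle 15: idle
cycle 16: idle
cycle 17: idle
cycle 18: W2.I1
cycle 19: W2.I2
cycle 20: idle
cycle 21: idle
cycle 22: idle
cycle 23: idle
cycle 24: idle
cycle 25: idle
cycle 26: idle
cycle 27: W2.I3
cycle 28: W2.I4

Answer: 29 cycles, utilization 15/29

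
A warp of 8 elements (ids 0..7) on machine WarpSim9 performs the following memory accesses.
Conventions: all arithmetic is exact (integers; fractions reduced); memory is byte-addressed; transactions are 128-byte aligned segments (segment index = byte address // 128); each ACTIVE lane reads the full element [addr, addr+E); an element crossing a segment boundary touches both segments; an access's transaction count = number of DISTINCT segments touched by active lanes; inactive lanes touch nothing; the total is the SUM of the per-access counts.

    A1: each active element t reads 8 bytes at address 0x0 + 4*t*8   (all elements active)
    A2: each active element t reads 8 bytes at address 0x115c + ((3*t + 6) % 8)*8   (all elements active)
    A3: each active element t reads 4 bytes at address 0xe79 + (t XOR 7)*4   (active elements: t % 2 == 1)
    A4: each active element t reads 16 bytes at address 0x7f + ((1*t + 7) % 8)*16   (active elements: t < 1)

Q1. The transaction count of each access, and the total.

A1: 2 transactions
A2: 2 transactions
A3: 2 transactions
A4: 1 transaction

Answer: 2,2,2,1; total 7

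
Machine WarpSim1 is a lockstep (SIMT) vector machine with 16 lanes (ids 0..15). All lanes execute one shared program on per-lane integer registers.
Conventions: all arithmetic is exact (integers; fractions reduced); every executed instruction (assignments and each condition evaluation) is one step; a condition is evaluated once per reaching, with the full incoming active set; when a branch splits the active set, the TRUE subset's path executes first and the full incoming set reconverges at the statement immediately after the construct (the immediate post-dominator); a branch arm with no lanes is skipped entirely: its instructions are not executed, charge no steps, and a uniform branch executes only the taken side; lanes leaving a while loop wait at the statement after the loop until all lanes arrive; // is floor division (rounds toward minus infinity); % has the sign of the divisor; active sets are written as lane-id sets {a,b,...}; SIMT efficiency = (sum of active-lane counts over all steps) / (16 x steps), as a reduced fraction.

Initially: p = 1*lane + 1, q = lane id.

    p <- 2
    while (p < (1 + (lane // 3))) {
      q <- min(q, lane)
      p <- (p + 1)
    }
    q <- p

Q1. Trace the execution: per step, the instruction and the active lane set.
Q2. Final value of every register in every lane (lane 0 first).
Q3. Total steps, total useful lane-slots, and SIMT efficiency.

step 0: p <- 2                       {0,1,2,3,4,5,6,7,8,9,10,11,12,13,14,15}
step 1: eval (p < (1 + (lane // 3))) {0,1,2,3,4,5,6,7,8,9,10,11,12,13,14,15}
step 2: q <- min(q, lane)            {6,7,8,9,10,11,12,13,14,15}
step 3: p <- (p + 1)                 {6,7,8,9,10,11,12,13,14,15}
step 4: eval (p < (1 + (lane // 3))) {6,7,8,9,10,11,12,13,14,15}
step 5: q <- min(q, lane)            {9,10,11,12,13,14,15}
step 6: p <- (p + 1)                 {9,10,11,12,13,14,15}
step 7: eval (p < (1 + (lane // 3))) {9,10,11,12,13,14,15}
step 8: q <- min(q, lane)            {12,13,14,15}
step 9: p <- (p + 1)                 {12,13,14,15}
step 10: eval (p < (1 + (lane // 3))) {12,13,14,15}
step 11: q <- min(q, lane)            {15}
step 12: p <- (p + 1)                 {15}
step 13: eval (p < (1 + (lane // 3))) {15}
step 14: q <- p                       {0,1,2,3,4,5,6,7,8,9,10,11,12,13,14,15}

Answer: 15 steps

p: 2,2,2,2,2,2,3,3,3,4,4,4,5,5,5,6
q: 2,2,2,2,2,2,3,3,3,4,4,4,5,5,5,6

steps = 15; useful = 114; efficiency = 114/240 = 19/40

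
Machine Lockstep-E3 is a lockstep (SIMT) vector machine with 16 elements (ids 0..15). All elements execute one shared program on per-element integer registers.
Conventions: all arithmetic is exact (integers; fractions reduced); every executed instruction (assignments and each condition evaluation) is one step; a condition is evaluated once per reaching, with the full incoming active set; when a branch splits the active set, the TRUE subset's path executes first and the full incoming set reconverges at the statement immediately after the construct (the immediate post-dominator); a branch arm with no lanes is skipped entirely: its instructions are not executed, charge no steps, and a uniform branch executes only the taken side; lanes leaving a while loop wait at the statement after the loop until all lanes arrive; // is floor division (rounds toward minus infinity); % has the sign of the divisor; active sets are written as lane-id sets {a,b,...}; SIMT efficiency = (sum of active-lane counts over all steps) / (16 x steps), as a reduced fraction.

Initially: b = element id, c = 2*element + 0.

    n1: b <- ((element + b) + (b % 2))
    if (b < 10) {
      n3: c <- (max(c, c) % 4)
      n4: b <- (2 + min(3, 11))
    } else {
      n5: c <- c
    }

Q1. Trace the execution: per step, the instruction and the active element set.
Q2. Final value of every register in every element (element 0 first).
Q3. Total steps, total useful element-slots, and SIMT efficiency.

step 0: b <- ((element + b) + (b % 2)) {0,1,2,3,4,5,6,7,8,9,10,11,12,13,14,15}
step 1: eval (b < 10)                {0,1,2,3,4,5,6,7,8,9,10,11,12,13,14,15}
step 2: c <- (max(c, c) % 4)         {0,1,2,3,4}
step 3: b <- (2 + min(3, 11))        {0,1,2,3,4}
step 4: c <- c                       {5,6,7,8,9,10,11,12,13,14,15}

Answer: 5 steps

b: 5,5,5,5,5,11,12,15,16,19,20,23,24,27,28,31
c: 0,2,0,2,0,10,12,14,16,18,20,22,24,26,28,30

steps = 5; useful = 53; efficiency = 53/80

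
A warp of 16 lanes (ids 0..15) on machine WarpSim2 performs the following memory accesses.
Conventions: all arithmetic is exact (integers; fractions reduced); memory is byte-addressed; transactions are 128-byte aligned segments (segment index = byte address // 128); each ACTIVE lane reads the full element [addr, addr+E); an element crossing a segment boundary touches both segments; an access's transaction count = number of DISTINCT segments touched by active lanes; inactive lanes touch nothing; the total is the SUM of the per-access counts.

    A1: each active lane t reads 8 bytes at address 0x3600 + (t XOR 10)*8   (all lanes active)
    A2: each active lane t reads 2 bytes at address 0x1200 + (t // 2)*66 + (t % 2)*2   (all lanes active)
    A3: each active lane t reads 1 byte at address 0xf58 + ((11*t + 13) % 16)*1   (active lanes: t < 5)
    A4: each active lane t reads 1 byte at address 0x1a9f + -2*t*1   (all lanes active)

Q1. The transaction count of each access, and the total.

A1: 1 transaction
A2: 4 transactions
A3: 1 transaction
A4: 1 transaction

Answer: 1,4,1,1; total 7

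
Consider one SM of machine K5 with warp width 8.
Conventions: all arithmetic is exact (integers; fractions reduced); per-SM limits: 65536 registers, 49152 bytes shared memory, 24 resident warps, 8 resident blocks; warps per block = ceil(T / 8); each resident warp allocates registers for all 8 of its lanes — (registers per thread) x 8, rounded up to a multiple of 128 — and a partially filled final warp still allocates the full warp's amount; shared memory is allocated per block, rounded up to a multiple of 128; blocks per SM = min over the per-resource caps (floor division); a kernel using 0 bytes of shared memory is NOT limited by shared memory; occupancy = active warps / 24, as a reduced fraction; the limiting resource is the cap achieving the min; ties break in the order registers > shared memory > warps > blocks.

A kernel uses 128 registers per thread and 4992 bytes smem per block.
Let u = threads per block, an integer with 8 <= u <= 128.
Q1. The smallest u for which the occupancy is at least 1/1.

Answer: u = 17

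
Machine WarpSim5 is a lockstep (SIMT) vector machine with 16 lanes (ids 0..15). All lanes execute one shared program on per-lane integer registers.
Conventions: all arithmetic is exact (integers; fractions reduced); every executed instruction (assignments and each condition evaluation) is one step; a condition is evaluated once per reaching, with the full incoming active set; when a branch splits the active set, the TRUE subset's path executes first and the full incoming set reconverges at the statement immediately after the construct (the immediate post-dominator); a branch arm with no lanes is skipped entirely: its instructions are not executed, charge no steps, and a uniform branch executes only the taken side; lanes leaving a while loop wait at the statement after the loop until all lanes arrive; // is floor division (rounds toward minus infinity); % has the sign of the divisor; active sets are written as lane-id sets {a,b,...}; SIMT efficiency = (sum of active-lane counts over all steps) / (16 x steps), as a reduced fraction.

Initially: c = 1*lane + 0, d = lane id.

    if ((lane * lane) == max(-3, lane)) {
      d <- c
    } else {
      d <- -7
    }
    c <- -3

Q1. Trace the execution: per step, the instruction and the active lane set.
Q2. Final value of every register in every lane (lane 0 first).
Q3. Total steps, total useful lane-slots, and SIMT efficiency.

step 0: eval ((lane * lane) == max(-3, lane)) {0,1,2,3,4,5,6,7,8,9,10,11,12,13,14,15}
step 1: d <- c                       {0,1}
step 2: d <- -7                      {2,3,4,5,6,7,8,9,10,11,12,13,14,15}
step 3: c <- -3                      {0,1,2,3,4,5,6,7,8,9,10,11,12,13,14,15}

Answer: 4 steps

c: -3,-3,-3,-3,-3,-3,-3,-3,-3,-3,-3,-3,-3,-3,-3,-3
d: 0,1,-7,-7,-7,-7,-7,-7,-7,-7,-7,-7,-7,-7,-7,-7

steps = 4; useful = 48; efficiency = 48/64 = 3/4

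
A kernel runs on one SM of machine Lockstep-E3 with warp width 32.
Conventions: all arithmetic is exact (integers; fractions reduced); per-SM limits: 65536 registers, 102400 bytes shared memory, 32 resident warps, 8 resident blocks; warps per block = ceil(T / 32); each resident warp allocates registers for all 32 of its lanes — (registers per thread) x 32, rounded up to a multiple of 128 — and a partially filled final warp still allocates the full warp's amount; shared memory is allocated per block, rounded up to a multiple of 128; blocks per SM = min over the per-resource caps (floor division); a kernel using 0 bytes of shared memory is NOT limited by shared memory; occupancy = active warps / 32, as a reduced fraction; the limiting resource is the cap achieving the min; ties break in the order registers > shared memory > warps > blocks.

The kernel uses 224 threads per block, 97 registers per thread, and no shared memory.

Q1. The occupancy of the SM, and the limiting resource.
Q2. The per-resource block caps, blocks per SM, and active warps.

Answer: occupancy 7/16, limited by registers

registers: 2 blocks
shared memory: no limit (kernel uses none)
warps: 4 blocks
blocks: 8 blocks

Answer: 2 blocks, 14 active warps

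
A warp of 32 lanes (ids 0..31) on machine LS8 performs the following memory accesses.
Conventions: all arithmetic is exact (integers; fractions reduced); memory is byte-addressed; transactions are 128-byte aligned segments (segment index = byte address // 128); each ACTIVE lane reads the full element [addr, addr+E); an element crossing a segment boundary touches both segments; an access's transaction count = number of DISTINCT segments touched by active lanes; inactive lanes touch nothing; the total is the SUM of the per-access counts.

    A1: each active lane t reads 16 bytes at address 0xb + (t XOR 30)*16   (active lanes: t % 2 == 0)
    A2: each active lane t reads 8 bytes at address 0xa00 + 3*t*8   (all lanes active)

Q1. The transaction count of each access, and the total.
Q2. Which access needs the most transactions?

A1: 4 transactions
A2: 6 transactions

Answer: 4,6; total 10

Answer: A2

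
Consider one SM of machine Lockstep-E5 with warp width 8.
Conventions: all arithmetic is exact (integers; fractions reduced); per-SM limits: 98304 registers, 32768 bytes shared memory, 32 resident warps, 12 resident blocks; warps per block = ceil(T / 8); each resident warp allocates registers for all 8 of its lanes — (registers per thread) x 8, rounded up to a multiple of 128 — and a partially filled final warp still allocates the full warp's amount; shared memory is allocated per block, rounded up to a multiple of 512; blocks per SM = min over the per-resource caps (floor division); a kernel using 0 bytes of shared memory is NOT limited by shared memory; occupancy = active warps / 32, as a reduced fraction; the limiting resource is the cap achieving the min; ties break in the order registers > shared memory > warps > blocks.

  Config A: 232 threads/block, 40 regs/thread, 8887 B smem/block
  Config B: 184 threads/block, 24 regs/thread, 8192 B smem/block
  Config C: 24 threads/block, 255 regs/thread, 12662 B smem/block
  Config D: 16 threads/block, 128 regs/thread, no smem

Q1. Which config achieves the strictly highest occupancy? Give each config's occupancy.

occupancies: A 29/32, B 23/32, C 3/16, D 3/4

Answer: A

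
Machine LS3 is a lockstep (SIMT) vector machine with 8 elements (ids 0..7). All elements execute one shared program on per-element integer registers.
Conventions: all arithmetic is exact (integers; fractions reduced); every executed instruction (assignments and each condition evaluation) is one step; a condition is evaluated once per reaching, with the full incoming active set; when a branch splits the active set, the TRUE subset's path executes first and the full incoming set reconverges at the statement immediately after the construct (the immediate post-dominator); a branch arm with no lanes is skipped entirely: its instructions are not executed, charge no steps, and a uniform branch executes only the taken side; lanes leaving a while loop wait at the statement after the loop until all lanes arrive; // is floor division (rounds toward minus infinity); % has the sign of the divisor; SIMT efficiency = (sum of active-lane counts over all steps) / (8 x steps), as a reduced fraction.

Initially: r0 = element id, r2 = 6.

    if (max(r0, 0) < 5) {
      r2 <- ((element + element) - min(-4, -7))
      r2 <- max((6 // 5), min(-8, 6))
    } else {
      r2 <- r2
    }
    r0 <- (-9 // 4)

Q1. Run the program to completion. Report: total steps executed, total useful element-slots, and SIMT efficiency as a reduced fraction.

Answer: 5 steps, 29 useful, 29/40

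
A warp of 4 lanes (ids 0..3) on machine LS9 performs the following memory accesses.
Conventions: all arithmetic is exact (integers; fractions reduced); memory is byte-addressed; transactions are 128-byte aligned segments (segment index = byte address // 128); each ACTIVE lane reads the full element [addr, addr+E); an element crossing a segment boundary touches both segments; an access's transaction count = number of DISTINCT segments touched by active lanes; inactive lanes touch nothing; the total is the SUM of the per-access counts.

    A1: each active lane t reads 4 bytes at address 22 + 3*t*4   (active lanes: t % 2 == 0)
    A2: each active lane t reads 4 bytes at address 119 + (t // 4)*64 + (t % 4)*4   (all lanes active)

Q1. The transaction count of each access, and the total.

A1: 1 transaction
A2: 2 transactions

Answer: 1,2; total 3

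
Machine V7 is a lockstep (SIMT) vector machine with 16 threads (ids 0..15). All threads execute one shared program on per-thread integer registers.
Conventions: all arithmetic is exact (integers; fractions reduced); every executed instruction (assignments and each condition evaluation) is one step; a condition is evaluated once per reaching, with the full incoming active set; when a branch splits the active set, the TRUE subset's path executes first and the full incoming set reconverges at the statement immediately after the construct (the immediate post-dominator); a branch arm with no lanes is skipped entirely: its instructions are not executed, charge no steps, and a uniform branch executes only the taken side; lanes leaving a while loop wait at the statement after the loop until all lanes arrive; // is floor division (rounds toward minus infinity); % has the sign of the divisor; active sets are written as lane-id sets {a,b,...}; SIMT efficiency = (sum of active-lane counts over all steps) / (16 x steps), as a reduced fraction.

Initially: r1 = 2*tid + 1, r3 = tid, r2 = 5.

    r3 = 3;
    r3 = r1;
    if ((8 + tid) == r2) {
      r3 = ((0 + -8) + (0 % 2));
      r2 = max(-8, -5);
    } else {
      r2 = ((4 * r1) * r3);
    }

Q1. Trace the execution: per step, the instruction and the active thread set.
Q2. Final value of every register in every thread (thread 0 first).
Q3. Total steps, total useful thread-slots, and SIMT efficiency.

step 0: r3 <- 3                      {0,1,2,3,4,5,6,7,8,9,10,11,12,13,14,15}
step 1: r3 <- r1                     {0,1,2,3,4,5,6,7,8,9,10,11,12,13,14,15}
step 2: eval ((8 + tid) == r2)       {0,1,2,3,4,5,6,7,8,9,10,11,12,13,14,15}
step 3: r2 <- ((4 * r1) * r3)        {0,1,2,3,4,5,6,7,8,9,10,11,12,13,14,15}

Answer: 4 steps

r1: 1,3,5,7,9,11,13,15,17,19,21,23,25,27,29,31
r3: 1,3,5,7,9,11,13,15,17,19,21,23,25,27,29,31
r2: 4,36,100,196,324,484,676,900,1156,1444,1764,2116,2500,2916,3364,3844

steps = 4; useful = 64; efficiency = 64/64 = 1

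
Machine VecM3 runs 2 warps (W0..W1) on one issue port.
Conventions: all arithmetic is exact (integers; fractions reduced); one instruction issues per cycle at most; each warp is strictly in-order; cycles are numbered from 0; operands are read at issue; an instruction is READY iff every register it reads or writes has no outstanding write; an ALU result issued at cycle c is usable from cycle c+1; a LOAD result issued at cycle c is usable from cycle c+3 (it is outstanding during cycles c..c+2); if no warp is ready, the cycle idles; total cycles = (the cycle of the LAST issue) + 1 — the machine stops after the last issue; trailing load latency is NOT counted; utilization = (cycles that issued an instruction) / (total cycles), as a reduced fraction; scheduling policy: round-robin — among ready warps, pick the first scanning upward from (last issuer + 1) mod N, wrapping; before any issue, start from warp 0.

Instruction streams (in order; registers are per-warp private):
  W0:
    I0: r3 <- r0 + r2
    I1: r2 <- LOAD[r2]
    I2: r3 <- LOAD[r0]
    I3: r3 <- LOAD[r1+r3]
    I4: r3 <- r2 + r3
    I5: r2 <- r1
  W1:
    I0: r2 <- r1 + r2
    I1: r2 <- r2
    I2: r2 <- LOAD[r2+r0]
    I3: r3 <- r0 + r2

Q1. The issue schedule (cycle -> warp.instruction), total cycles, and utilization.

cycle 0: W0.I0
cycle 1: W1.I0
cycle 2: W0.I1
cycle 3: W1.I1
cycle 4: W0.I2
cycle 5: W1.I2
cycle 6: idle
cycle 7: W0.I3
cycle 8: W1.I3
cycle 9: idle
cycle 10: W0.I4
cycle 11: W0.I5

Answer: 12 cycles, utilization 5/6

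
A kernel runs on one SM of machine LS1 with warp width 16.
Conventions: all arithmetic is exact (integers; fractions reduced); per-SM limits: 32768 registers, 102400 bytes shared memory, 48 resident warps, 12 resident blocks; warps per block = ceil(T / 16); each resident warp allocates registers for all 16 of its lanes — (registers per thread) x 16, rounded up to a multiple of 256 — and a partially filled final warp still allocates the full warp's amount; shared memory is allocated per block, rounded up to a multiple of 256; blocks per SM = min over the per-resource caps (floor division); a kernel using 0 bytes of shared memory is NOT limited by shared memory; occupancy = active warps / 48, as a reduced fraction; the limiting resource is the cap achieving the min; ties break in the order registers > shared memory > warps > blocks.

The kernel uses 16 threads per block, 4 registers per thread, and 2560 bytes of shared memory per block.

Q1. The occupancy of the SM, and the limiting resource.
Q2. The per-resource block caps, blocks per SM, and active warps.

Answer: occupancy 1/4, limited by blocks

registers: 128 blocks
shared memory: 40 blocks
warps: 48 blocks
blocks: 12 blocks

Answer: 12 blocks, 12 active warps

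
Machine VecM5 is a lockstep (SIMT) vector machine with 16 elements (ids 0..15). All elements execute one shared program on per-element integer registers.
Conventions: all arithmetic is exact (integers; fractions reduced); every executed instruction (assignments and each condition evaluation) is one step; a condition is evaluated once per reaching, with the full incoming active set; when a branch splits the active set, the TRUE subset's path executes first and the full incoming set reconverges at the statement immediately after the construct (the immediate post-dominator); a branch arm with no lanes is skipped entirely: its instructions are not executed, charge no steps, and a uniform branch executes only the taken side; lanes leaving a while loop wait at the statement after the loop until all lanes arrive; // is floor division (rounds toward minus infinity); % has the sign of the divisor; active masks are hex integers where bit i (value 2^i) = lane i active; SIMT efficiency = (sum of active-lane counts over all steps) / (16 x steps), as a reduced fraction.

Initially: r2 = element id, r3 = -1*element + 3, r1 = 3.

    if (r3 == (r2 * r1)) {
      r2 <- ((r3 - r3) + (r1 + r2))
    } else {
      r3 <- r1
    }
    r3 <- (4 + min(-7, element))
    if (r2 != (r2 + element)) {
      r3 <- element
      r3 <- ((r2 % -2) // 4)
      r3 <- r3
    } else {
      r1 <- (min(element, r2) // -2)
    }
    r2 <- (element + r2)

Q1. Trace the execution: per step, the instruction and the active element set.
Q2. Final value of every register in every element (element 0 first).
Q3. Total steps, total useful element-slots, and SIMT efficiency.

step 0: eval (r3 == (r2 * r1))       0xffff
step 1: r3 <- r1                     0xffff
step 2: r3 <- (4 + min(-7, element)) 0xffff
step 3: eval (r2 != (r2 + element))  0xffff
step 4: r3 <- element                0xfffe
step 5: r3 <- ((r2 % -2) // 4)       0xfffe
step 6: r3 <- r3                     0xfffe
step 7: r1 <- (min(element, r2) // -2) 0x0001
step 8: r2 <- (element + r2)         0xffff

Answer: 9 steps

r2: 0,2,4,6,8,10,12,14,16,18,20,22,24,26,28,30
r3: -3,-1,0,-1,0,-1,0,-1,0,-1,0,-1,0,-1,0,-1
r1: 0,3,3,3,3,3,3,3,3,3,3,3,3,3,3,3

steps = 9; useful = 126; efficiency = 126/144 = 7/8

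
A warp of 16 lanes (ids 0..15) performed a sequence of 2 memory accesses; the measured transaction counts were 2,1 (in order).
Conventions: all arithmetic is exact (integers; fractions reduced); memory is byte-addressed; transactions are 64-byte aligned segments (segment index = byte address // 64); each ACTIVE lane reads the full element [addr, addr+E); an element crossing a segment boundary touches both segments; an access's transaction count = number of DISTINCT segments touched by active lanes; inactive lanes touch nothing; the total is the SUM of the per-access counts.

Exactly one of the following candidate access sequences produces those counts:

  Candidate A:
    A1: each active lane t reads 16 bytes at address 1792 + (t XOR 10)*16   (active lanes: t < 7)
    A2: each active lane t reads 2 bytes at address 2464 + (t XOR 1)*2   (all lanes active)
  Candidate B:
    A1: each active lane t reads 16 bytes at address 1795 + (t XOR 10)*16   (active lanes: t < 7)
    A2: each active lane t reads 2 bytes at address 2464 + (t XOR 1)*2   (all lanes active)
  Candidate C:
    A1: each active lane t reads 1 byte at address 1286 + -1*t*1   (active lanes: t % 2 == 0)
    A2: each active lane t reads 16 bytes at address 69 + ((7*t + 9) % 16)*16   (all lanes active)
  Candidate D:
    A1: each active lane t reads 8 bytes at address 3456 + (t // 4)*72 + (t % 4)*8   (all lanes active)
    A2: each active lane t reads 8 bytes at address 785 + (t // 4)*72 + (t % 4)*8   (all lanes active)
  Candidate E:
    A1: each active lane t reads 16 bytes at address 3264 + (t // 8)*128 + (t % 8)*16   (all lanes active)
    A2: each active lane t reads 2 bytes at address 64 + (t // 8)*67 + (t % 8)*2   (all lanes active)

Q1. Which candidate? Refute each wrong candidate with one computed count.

B: A1 gives 3 transactions, not 2
C: A2 gives 5 transactions, not 1
D: A1 gives 4 transactions, not 2
E: A1 gives 4 transactions, not 2
A: all counts match (2,1)

Answer: A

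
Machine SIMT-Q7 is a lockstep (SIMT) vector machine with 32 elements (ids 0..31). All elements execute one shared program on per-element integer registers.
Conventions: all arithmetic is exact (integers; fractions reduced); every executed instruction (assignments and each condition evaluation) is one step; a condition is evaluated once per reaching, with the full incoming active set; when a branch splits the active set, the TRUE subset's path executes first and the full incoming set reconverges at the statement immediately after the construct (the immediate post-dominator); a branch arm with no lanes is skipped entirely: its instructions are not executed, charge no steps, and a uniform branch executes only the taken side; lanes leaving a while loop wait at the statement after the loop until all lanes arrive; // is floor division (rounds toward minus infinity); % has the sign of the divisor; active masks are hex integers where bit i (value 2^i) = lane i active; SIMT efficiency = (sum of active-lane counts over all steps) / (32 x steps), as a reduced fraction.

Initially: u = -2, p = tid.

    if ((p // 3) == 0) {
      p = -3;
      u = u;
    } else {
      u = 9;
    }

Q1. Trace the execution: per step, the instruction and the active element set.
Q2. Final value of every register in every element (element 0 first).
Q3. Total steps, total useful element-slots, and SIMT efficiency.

step 0: eval ((p // 3) == 0)         0xffffffff
step 1: p <- -3                      0x00000007
step 2: u <- u                       0x00000007
step 3: u <- 9                       0xfffffff8

Answer: 4 steps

u: -2,-2,-2,9,9,9,9,9,9,9,9,9,9,9,9,9,9,9,9,9,9,9,9,9,9,9,9,9,9,9,9,9
p: -3,-3,-3,3,4,5,6,7,8,9,10,11,12,13,14,15,16,17,18,19,20,21,22,23,24,25,26,27,28,29,30,31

steps = 4; useful = 67; efficiency = 67/128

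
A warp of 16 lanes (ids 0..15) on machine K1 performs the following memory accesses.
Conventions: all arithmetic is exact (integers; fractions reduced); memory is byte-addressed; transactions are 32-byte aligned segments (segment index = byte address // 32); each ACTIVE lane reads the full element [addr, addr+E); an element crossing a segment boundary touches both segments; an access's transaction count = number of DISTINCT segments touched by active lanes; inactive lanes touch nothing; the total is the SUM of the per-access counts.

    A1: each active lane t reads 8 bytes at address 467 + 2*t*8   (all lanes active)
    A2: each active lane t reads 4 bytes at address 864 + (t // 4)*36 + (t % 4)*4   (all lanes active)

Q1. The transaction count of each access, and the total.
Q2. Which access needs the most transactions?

A1: 9 transactions
A2: 4 transactions

Answer: 9,4; total 13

Answer: A1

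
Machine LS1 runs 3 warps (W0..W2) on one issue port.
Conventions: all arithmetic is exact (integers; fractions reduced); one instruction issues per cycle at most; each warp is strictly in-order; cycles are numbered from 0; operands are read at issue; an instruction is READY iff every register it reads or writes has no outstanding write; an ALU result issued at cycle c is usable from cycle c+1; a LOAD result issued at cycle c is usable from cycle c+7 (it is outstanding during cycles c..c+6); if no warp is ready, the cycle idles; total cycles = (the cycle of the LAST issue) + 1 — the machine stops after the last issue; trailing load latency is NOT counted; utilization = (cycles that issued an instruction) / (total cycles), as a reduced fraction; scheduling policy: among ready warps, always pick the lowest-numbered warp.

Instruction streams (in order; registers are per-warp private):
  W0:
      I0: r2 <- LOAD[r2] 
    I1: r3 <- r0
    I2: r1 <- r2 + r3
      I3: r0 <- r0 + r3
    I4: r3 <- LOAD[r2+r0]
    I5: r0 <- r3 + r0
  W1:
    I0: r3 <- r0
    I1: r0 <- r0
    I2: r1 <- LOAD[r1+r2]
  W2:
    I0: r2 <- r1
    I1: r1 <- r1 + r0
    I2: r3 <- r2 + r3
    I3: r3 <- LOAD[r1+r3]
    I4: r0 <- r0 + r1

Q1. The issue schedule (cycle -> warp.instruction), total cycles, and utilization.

cycle 0: W0.I0
cycle 1: W0.I1
cycle 2: W1.I0
cycle 3: W1.I1
cycle 4: W1.I2
cycle 5: W2.I0
cycle 6: W2.I1
cycle 7: W0.I2
cycle 8: W0.I3
cycle 9: W0.I4
cycle 10: W2.I2
cycle 11: W2.I3
cycle 12: W2.I4
cycle 13: idle
cycle 14: idle
cycle 15: idle
cycle 16: W0.I5

Answer: 17 cycles, utilization 14/17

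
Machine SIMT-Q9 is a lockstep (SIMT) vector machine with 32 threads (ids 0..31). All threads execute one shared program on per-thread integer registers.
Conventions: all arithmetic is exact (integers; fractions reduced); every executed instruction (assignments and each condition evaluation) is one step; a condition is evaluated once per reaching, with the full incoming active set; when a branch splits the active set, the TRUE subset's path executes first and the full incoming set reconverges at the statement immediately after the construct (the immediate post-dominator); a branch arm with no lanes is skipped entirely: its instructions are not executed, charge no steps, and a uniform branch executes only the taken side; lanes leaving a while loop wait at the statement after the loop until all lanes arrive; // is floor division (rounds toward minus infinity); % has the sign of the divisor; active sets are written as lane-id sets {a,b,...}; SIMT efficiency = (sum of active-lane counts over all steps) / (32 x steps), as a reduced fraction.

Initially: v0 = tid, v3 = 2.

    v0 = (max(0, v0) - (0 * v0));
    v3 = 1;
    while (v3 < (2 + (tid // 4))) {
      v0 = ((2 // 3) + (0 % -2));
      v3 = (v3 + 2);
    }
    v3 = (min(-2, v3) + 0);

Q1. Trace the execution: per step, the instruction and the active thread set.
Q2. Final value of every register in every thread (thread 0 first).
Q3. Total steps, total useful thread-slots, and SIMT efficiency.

step 0: v0 <- (max(0, v0) - (0 * v0)) {0,1,2,3,4,5,6,7,8,9,10,11,12,13,14,15,16,17,18,19,20,21,22,23,24,25,26,27,28,29,30,31}
step 1: v3 <- 1                      {0,1,2,3,4,5,6,7,8,9,10,11,12,13,14,15,16,17,18,19,20,21,22,23,24,25,26,27,28,29,30,31}
step 2: eval (v3 < (2 + (tid // 4))) {0,1,2,3,4,5,6,7,8,9,10,11,12,13,14,15,16,17,18,19,20,21,22,23,24,25,26,27,28,29,30,31}
step 3: v0 <- ((2 // 3) + (0 % -2))  {0,1,2,3,4,5,6,7,8,9,10,11,12,13,14,15,16,17,18,19,20,21,22,23,24,25,26,27,28,29,30,31}
step 4: v3 <- (v3 + 2)               {0,1,2,3,4,5,6,7,8,9,10,11,12,13,14,15,16,17,18,19,20,21,22,23,24,25,26,27,28,29,30,31}
step 5: eval (v3 < (2 + (tid // 4))) {0,1,2,3,4,5,6,7,8,9,10,11,12,13,14,15,16,17,18,19,20,21,22,23,24,25,26,27,28,29,30,31}
step 6: v0 <- ((2 // 3) + (0 % -2))  {8,9,10,11,12,13,14,15,16,17,18,19,20,21,22,23,24,25,26,27,28,29,30,31}
step 7: v3 <- (v3 + 2)               {8,9,10,11,12,13,14,15,16,17,18,19,20,21,22,23,24,25,26,27,28,29,30,31}
step 8: eval (v3 < (2 + (tid // 4))) {8,9,10,11,12,13,14,15,16,17,18,19,20,21,22,23,24,25,26,27,28,29,30,31}
step 9: v0 <- ((2 // 3) + (0 % -2))  {16,17,18,19,20,21,22,23,24,25,26,27,28,29,30,31}
step 10: v3 <- (v3 + 2)               {16,17,18,19,20,21,22,23,24,25,26,27,28,29,30,31}
step 11: eval (v3 < (2 + (tid // 4))) {16,17,18,19,20,21,22,23,24,25,26,27,28,29,30,31}
step 12: v0 <- ((2 // 3) + (0 % -2))  {24,25,26,27,28,29,30,31}
step 13: v3 <- (v3 + 2)               {24,25,26,27,28,29,30,31}
step 14: eval (v3 < (2 + (tid // 4))) {24,25,26,27,28,29,30,31}
step 15: v3 <- (min(-2, v3) + 0)      {0,1,2,3,4,5,6,7,8,9,10,11,12,13,14,15,16,17,18,19,20,21,22,23,24,25,26,27,28,29,30,31}

Answer: 16 steps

v0: 0,0,0,0,0,0,0,0,0,0,0,0,0,0,0,0,0,0,0,0,0,0,0,0,0,0,0,0,0,0,0,0
v3: -2,-2,-2,-2,-2,-2,-2,-2,-2,-2,-2,-2,-2,-2,-2,-2,-2,-2,-2,-2,-2,-2,-2,-2,-2,-2,-2,-2,-2,-2,-2,-2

steps = 16; useful = 368; efficiency = 368/512 = 23/32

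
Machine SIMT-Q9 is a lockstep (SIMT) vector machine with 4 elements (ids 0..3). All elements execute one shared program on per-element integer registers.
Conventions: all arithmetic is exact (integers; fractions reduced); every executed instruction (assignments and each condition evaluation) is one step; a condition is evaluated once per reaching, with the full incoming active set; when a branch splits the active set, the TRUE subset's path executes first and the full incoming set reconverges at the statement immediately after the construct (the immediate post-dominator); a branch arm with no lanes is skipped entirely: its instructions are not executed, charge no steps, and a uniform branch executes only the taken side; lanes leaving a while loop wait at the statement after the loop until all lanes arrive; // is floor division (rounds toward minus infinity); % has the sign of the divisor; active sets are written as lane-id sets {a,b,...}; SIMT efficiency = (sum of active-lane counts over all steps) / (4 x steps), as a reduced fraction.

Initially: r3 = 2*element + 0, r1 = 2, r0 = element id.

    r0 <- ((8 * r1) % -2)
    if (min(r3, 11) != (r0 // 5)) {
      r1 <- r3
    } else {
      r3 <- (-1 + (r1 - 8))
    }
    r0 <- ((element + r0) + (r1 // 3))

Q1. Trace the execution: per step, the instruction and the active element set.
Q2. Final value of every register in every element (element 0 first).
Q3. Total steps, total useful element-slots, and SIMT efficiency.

step 0: r0 <- ((8 * r1) % -2)        {0,1,2,3}
step 1: eval (min(r3, 11) != (r0 // 5)) {0,1,2,3}
step 2: r1 <- r3                     {1,2,3}
step 3: r3 <- (-1 + (r1 - 8))        {0}
step 4: r0 <- ((element + r0) + (r1 // 3)) {0,1,2,3}

Answer: 5 steps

r3: -7,2,4,6
r1: 2,2,4,6
r0: 0,1,3,5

steps = 5; useful = 16; efficiency = 16/20 = 4/5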